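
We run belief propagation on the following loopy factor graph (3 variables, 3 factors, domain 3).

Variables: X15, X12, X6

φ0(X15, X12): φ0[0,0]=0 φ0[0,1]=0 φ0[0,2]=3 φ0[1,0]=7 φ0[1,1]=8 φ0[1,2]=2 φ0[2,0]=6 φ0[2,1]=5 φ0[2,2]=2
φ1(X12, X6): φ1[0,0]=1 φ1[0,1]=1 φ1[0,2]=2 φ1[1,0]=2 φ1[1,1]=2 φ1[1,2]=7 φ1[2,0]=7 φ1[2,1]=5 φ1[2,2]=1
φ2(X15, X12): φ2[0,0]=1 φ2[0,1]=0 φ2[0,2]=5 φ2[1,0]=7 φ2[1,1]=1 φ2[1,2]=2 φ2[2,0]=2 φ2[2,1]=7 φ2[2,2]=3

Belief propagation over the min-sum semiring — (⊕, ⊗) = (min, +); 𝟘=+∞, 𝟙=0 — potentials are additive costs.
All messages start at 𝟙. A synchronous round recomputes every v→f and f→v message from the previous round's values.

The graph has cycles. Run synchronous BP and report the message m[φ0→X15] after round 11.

init: all messages = 𝟙 over 3 values
r1 m[φ0→X15] = [0, 2, 2]
r1 m[φ0→X12] = [0, 0, 2]
r1 m[φ1→X12] = [1, 2, 1]
r1 m[φ1→X6] = [1, 1, 1]
r1 m[φ2→X15] = [0, 1, 2]
r1 m[φ2→X12] = [1, 0, 2]
r1 m[X15→φ0] = [0, 0, 0]
r1 m[X15→φ2] = [0, 0, 0]
r1 m[X12→φ0] = [0, 0, 0]
r1 m[X12→φ1] = [0, 0, 0]
r1 m[X12→φ2] = [0, 0, 0]
r1 m[X6→φ1] = [0, 0, 0]
r2 m[φ0→X15] = [0, 2, 2]
r2 m[φ0→X12] = [0, 0, 2]
r2 m[φ1→X12] = [1, 2, 1]
r2 m[φ1→X6] = [1, 1, 1]
r2 m[φ2→X15] = [0, 1, 2]
r2 m[φ2→X12] = [1, 0, 2]
r2 m[X15→φ0] = [0, 1, 2]
r2 m[X15→φ2] = [0, 2, 2]
r2 m[X12→φ0] = [2, 2, 3]
r2 m[X12→φ1] = [1, 0, 4]
r2 m[X12→φ2] = [1, 2, 3]
r2 m[X6→φ1] = [0, 0, 0]
r3 m[φ0→X15] = [2, 5, 5]
r3 m[φ0→X12] = [0, 0, 3]
r3 m[φ1→X12] = [1, 2, 1]
r3 m[φ1→X6] = [2, 2, 3]
r3 m[φ2→X15] = [2, 3, 3]
r3 m[φ2→X12] = [1, 0, 4]
r3 m[X15→φ0] = [0, 1, 2]
r3 m[X15→φ2] = [0, 2, 2]
r3 m[X12→φ0] = [2, 2, 3]
r3 m[X12→φ1] = [1, 0, 4]
r3 m[X12→φ2] = [1, 2, 3]
r3 m[X6→φ1] = [0, 0, 0]
r4 m[φ0→X15] = [2, 5, 5]
r4 m[φ0→X12] = [0, 0, 3]
r4 m[φ1→X12] = [1, 2, 1]
r4 m[φ1→X6] = [2, 2, 3]
r4 m[φ2→X15] = [2, 3, 3]
r4 m[φ2→X12] = [1, 0, 4]
r4 m[X15→φ0] = [2, 3, 3]
r4 m[X15→φ2] = [2, 5, 5]
r4 m[X12→φ0] = [2, 2, 5]
r4 m[X12→φ1] = [1, 0, 7]
r4 m[X12→φ2] = [1, 2, 4]
r4 m[X6→φ1] = [0, 0, 0]
r5 m[φ0→X15] = [2, 7, 7]
r5 m[φ0→X12] = [2, 2, 5]
r5 m[φ1→X12] = [1, 2, 1]
r5 m[φ1→X6] = [2, 2, 3]
r5 m[φ2→X15] = [2, 3, 3]
r5 m[φ2→X12] = [3, 2, 7]
r5 m[X15→φ0] = [2, 3, 3]
r5 m[X15→φ2] = [2, 5, 5]
r5 m[X12→φ0] = [2, 2, 5]
r5 m[X12→φ1] = [1, 0, 7]
r5 m[X12→φ2] = [1, 2, 4]
r5 m[X6→φ1] = [0, 0, 0]
r6 m[φ0→X15] = [2, 7, 7]
r6 m[φ0→X12] = [2, 2, 5]
r6 m[φ1→X12] = [1, 2, 1]
r6 m[φ1→X6] = [2, 2, 3]
r6 m[φ2→X15] = [2, 3, 3]
r6 m[φ2→X12] = [3, 2, 7]
r6 m[X15→φ0] = [2, 3, 3]
r6 m[X15→φ2] = [2, 7, 7]
r6 m[X12→φ0] = [4, 4, 8]
r6 m[X12→φ1] = [5, 4, 12]
r6 m[X12→φ2] = [3, 4, 6]
r6 m[X6→φ1] = [0, 0, 0]
r7 m[φ0→X15] = [4, 10, 9]
r7 m[φ0→X12] = [2, 2, 5]
r7 m[φ1→X12] = [1, 2, 1]
r7 m[φ1→X6] = [6, 6, 7]
r7 m[φ2→X15] = [4, 5, 5]
r7 m[φ2→X12] = [3, 2, 7]
r7 m[X15→φ0] = [2, 3, 3]
r7 m[X15→φ2] = [2, 7, 7]
r7 m[X12→φ0] = [4, 4, 8]
r7 m[X12→φ1] = [5, 4, 12]
r7 m[X12→φ2] = [3, 4, 6]
r7 m[X6→φ1] = [0, 0, 0]
r8 m[φ0→X15] = [4, 10, 9]
r8 m[φ0→X12] = [2, 2, 5]
r8 m[φ1→X12] = [1, 2, 1]
r8 m[φ1→X6] = [6, 6, 7]
r8 m[φ2→X15] = [4, 5, 5]
r8 m[φ2→X12] = [3, 2, 7]
r8 m[X15→φ0] = [4, 5, 5]
r8 m[X15→φ2] = [4, 10, 9]
r8 m[X12→φ0] = [4, 4, 8]
r8 m[X12→φ1] = [5, 4, 12]
r8 m[X12→φ2] = [3, 4, 6]
r8 m[X6→φ1] = [0, 0, 0]
r9 m[φ0→X15] = [4, 10, 9]
r9 m[φ0→X12] = [4, 4, 7]
r9 m[φ1→X12] = [1, 2, 1]
r9 m[φ1→X6] = [6, 6, 7]
r9 m[φ2→X15] = [4, 5, 5]
r9 m[φ2→X12] = [5, 4, 9]
r9 m[X15→φ0] = [4, 5, 5]
r9 m[X15→φ2] = [4, 10, 9]
r9 m[X12→φ0] = [4, 4, 8]
r9 m[X12→φ1] = [5, 4, 12]
r9 m[X12→φ2] = [3, 4, 6]
r9 m[X6→φ1] = [0, 0, 0]
r10 m[φ0→X15] = [4, 10, 9]
r10 m[φ0→X12] = [4, 4, 7]
r10 m[φ1→X12] = [1, 2, 1]
r10 m[φ1→X6] = [6, 6, 7]
r10 m[φ2→X15] = [4, 5, 5]
r10 m[φ2→X12] = [5, 4, 9]
r10 m[X15→φ0] = [4, 5, 5]
r10 m[X15→φ2] = [4, 10, 9]
r10 m[X12→φ0] = [6, 6, 10]
r10 m[X12→φ1] = [9, 8, 16]
r10 m[X12→φ2] = [5, 6, 8]
r10 m[X6→φ1] = [0, 0, 0]
r11 m[φ0→X15] = [6, 12, 11]
r11 m[φ0→X12] = [4, 4, 7]
r11 m[φ1→X12] = [1, 2, 1]
r11 m[φ1→X6] = [10, 10, 11]
r11 m[φ2→X15] = [6, 7, 7]
r11 m[φ2→X12] = [5, 4, 9]
r11 m[X15→φ0] = [4, 5, 5]
r11 m[X15→φ2] = [4, 10, 9]
r11 m[X12→φ0] = [6, 6, 10]
r11 m[X12→φ1] = [9, 8, 16]
r11 m[X12→φ2] = [5, 6, 8]
r11 m[X6→φ1] = [0, 0, 0]

message @ round 11 = [6, 12, 11]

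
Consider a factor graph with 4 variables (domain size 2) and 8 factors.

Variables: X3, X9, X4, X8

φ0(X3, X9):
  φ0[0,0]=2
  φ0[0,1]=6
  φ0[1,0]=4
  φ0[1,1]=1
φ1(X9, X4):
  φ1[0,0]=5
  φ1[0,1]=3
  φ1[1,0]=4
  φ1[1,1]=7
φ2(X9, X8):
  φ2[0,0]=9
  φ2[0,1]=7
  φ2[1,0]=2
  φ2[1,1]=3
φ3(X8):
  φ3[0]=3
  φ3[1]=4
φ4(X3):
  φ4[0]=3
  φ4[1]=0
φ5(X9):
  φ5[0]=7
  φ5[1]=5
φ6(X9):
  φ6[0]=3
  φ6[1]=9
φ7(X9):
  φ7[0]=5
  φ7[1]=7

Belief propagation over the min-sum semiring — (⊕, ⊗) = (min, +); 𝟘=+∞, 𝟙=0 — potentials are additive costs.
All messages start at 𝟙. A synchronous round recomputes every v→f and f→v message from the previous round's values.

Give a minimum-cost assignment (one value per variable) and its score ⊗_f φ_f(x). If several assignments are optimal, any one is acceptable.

init: all messages = 𝟙 over 2 values
r1 m[φ0→X3] = [2, 1]
r1 m[φ0→X9] = [2, 1]
r1 m[φ1→X9] = [3, 4]
r1 m[φ1→X4] = [4, 3]
r1 m[φ2→X9] = [7, 2]
r1 m[φ2→X8] = [2, 3]
r1 m[φ3→X8] = [3, 4]
r1 m[φ4→X3] = [3, 0]
r1 m[φ5→X9] = [7, 5]
r1 m[φ6→X9] = [3, 9]
r1 m[φ7→X9] = [5, 7]
r1 m[X3→φ0] = [0, 0]
r1 m[X3→φ4] = [0, 0]
r1 m[X9→φ0] = [0, 0]
r1 m[X9→φ1] = [0, 0]
r1 m[X9→φ2] = [0, 0]
r1 m[X9→φ5] = [0, 0]
r1 m[X9→φ6] = [0, 0]
r1 m[X9→φ7] = [0, 0]
r1 m[X4→φ1] = [0, 0]
r1 m[X8→φ2] = [0, 0]
r1 m[X8→φ3] = [0, 0]
r2 m[φ0→X3] = [2, 1]
r2 m[φ0→X9] = [2, 1]
r2 m[φ1→X9] = [3, 4]
r2 m[φ1→X4] = [4, 3]
r2 m[φ2→X9] = [7, 2]
r2 m[φ2→X8] = [2, 3]
r2 m[φ3→X8] = [3, 4]
r2 m[φ4→X3] = [3, 0]
r2 m[φ5→X9] = [7, 5]
r2 m[φ6→X9] = [3, 9]
r2 m[φ7→X9] = [5, 7]
r2 m[X3→φ0] = [3, 0]
r2 m[X3→φ4] = [2, 1]
r2 m[X9→φ0] = [25, 27]
r2 m[X9→φ1] = [24, 24]
r2 m[X9→φ2] = [20, 26]
r2 m[X9→φ5] = [20, 23]
r2 m[X9→φ6] = [24, 19]
r2 m[X9→φ7] = [22, 21]
r2 m[X4→φ1] = [0, 0]
r2 m[X8→φ2] = [3, 4]
r2 m[X8→φ3] = [2, 3]
r3 m[φ0→X3] = [27, 28]
r3 m[φ0→X9] = [4, 1]
r3 m[φ1→X9] = [3, 4]
r3 m[φ1→X4] = [28, 27]
r3 m[φ2→X9] = [11, 5]
r3 m[φ2→X8] = [28, 27]
r3 m[φ3→X8] = [3, 4]
r3 m[φ4→X3] = [3, 0]
r3 m[φ5→X9] = [7, 5]
r3 m[φ6→X9] = [3, 9]
r3 m[φ7→X9] = [5, 7]
r3 m[X3→φ0] = [3, 0]
r3 m[X3→φ4] = [2, 1]
r3 m[X9→φ0] = [25, 27]
r3 m[X9→φ1] = [24, 24]
r3 m[X9→φ2] = [20, 26]
r3 m[X9→φ5] = [20, 23]
r3 m[X9→φ6] = [24, 19]
r3 m[X9→φ7] = [22, 21]
r3 m[X4→φ1] = [0, 0]
r3 m[X8→φ2] = [3, 4]
r3 m[X8→φ3] = [2, 3]
r4 m[φ0→X3] = [27, 28]
r4 m[φ0→X9] = [4, 1]
r4 m[φ1→X9] = [3, 4]
r4 m[φ1→X4] = [28, 27]
r4 m[φ2→X9] = [11, 5]
r4 m[φ2→X8] = [28, 27]
r4 m[φ3→X8] = [3, 4]
r4 m[φ4→X3] = [3, 0]
r4 m[φ5→X9] = [7, 5]
r4 m[φ6→X9] = [3, 9]
r4 m[φ7→X9] = [5, 7]
r4 m[X3→φ0] = [3, 0]
r4 m[X3→φ4] = [27, 28]
r4 m[X9→φ0] = [29, 30]
r4 m[X9→φ1] = [30, 27]
r4 m[X9→φ2] = [22, 26]
r4 m[X9→φ5] = [26, 26]
r4 m[X9→φ6] = [30, 22]
r4 m[X9→φ7] = [28, 24]
r4 m[X4→φ1] = [0, 0]
r4 m[X8→φ2] = [3, 4]
r4 m[X8→φ3] = [28, 27]
r5 m[φ0→X3] = [31, 31]
r5 m[φ0→X9] = [4, 1]
r5 m[φ1→X9] = [3, 4]
r5 m[φ1→X4] = [31, 33]
r5 m[φ2→X9] = [11, 5]
r5 m[φ2→X8] = [28, 29]
r5 m[φ3→X8] = [3, 4]
r5 m[φ4→X3] = [3, 0]
r5 m[φ5→X9] = [7, 5]
r5 m[φ6→X9] = [3, 9]
r5 m[φ7→X9] = [5, 7]
r5 m[X3→φ0] = [3, 0]
r5 m[X3→φ4] = [27, 28]
r5 m[X9→φ0] = [29, 30]
r5 m[X9→φ1] = [30, 27]
r5 m[X9→φ2] = [22, 26]
r5 m[X9→φ5] = [26, 26]
r5 m[X9→φ6] = [30, 22]
r5 m[X9→φ7] = [28, 24]
r5 m[X4→φ1] = [0, 0]
r5 m[X8→φ2] = [3, 4]
r5 m[X8→φ3] = [28, 27]
r6 m[φ0→X3] = [31, 31]
r6 m[φ0→X9] = [4, 1]
r6 m[φ1→X9] = [3, 4]
r6 m[φ1→X4] = [31, 33]
r6 m[φ2→X9] = [11, 5]
r6 m[φ2→X8] = [28, 29]
r6 m[φ3→X8] = [3, 4]
r6 m[φ4→X3] = [3, 0]
r6 m[φ5→X9] = [7, 5]
r6 m[φ6→X9] = [3, 9]
r6 m[φ7→X9] = [5, 7]
r6 m[X3→φ0] = [3, 0]
r6 m[X3→φ4] = [31, 31]
r6 m[X9→φ0] = [29, 30]
r6 m[X9→φ1] = [30, 27]
r6 m[X9→φ2] = [22, 26]
r6 m[X9→φ5] = [26, 26]
r6 m[X9→φ6] = [30, 22]
r6 m[X9→φ7] = [28, 24]
r6 m[X4→φ1] = [0, 0]
r6 m[X8→φ2] = [3, 4]
r6 m[X8→φ3] = [28, 29]
r7 m[φ0→X3] = [31, 31]
r7 m[φ0→X9] = [4, 1]
r7 m[φ1→X9] = [3, 4]
r7 m[φ1→X4] = [31, 33]
r7 m[φ2→X9] = [11, 5]
r7 m[φ2→X8] = [28, 29]
r7 m[φ3→X8] = [3, 4]
r7 m[φ4→X3] = [3, 0]
r7 m[φ5→X9] = [7, 5]
r7 m[φ6→X9] = [3, 9]
r7 m[φ7→X9] = [5, 7]
r7 m[X3→φ0] = [3, 0]
r7 m[X3→φ4] = [31, 31]
r7 m[X9→φ0] = [29, 30]
r7 m[X9→φ1] = [30, 27]
r7 m[X9→φ2] = [22, 26]
r7 m[X9→φ5] = [26, 26]
r7 m[X9→φ6] = [30, 22]
r7 m[X9→φ7] = [28, 24]
r7 m[X4→φ1] = [0, 0]
r7 m[X8→φ2] = [3, 4]
r7 m[X8→φ3] = [28, 29]
fixed point reached at round 7
traceback from X3: (X3=1, X9=1, X4=0, X8=0), score=31

assignment: (X3=1, X9=1, X4=0, X8=0); score = 31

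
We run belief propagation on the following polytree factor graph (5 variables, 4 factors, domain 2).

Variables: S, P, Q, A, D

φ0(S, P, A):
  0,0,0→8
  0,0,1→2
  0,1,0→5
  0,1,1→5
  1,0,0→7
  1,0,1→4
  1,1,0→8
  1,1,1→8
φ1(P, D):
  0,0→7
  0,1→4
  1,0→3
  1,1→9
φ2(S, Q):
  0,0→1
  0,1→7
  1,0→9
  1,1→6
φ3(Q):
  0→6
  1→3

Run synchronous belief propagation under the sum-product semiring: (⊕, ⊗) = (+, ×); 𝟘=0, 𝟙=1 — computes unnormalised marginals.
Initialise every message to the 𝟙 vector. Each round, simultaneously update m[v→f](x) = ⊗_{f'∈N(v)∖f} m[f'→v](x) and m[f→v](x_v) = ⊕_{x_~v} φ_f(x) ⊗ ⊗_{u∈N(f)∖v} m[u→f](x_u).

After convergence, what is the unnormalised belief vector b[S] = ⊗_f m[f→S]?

b[S] = [6210, 22536]

init: all messages = 𝟙 over 2 values
r1 m[φ0→S] = [20, 27]
r1 m[φ0→P] = [21, 26]
r1 m[φ0→A] = [28, 19]
r1 m[φ1→P] = [11, 12]
r1 m[φ1→D] = [10, 13]
r1 m[φ2→S] = [8, 15]
r1 m[φ2→Q] = [10, 13]
r1 m[φ3→Q] = [6, 3]
r1 m[S→φ0] = [1, 1]
r1 m[S→φ2] = [1, 1]
r1 m[P→φ0] = [1, 1]
r1 m[P→φ1] = [1, 1]
r1 m[Q→φ2] = [1, 1]
r1 m[Q→φ3] = [1, 1]
r1 m[A→φ0] = [1, 1]
r1 m[D→φ1] = [1, 1]
r2 m[φ0→S] = [20, 27]
r2 m[φ0→P] = [21, 26]
r2 m[φ0→A] = [28, 19]
r2 m[φ1→P] = [11, 12]
r2 m[φ1→D] = [10, 13]
r2 m[φ2→S] = [8, 15]
r2 m[φ2→Q] = [10, 13]
r2 m[φ3→Q] = [6, 3]
r2 m[S→φ0] = [8, 15]
r2 m[S→φ2] = [20, 27]
r2 m[P→φ0] = [11, 12]
r2 m[P→φ1] = [21, 26]
r2 m[Q→φ2] = [6, 3]
r2 m[Q→φ3] = [10, 13]
r2 m[A→φ0] = [1, 1]
r2 m[D→φ1] = [1, 1]
r3 m[φ0→S] = [230, 313]
r3 m[φ0→P] = [245, 320]
r3 m[φ0→A] = [3779, 2756]
r3 m[φ1→P] = [11, 12]
r3 m[φ1→D] = [225, 318]
r3 m[φ2→S] = [27, 72]
r3 m[φ2→Q] = [263, 302]
r3 m[φ3→Q] = [6, 3]
r3 m[S→φ0] = [8, 15]
r3 m[S→φ2] = [20, 27]
r3 m[P→φ0] = [11, 12]
r3 m[P→φ1] = [21, 26]
r3 m[Q→φ2] = [6, 3]
r3 m[Q→φ3] = [10, 13]
r3 m[A→φ0] = [1, 1]
r3 m[D→φ1] = [1, 1]
r4 m[φ0→S] = [230, 313]
r4 m[φ0→P] = [245, 320]
r4 m[φ0→A] = [3779, 2756]
r4 m[φ1→P] = [11, 12]
r4 m[φ1→D] = [225, 318]
r4 m[φ2→S] = [27, 72]
r4 m[φ2→Q] = [263, 302]
r4 m[φ3→Q] = [6, 3]
r4 m[S→φ0] = [27, 72]
r4 m[S→φ2] = [230, 313]
r4 m[P→φ0] = [11, 12]
r4 m[P→φ1] = [245, 320]
r4 m[Q→φ2] = [6, 3]
r4 m[Q→φ3] = [263, 302]
r4 m[A→φ0] = [1, 1]
r4 m[D→φ1] = [1, 1]
r5 m[φ0→S] = [230, 313]
r5 m[φ0→P] = [1062, 1422]
r5 m[φ0→A] = [16452, 12294]
r5 m[φ1→P] = [11, 12]
r5 m[φ1→D] = [2675, 3860]
r5 m[φ2→S] = [27, 72]
r5 m[φ2→Q] = [3047, 3488]
r5 m[φ3→Q] = [6, 3]
r5 m[S→φ0] = [27, 72]
r5 m[S→φ2] = [230, 313]
r5 m[P→φ0] = [11, 12]
r5 m[P→φ1] = [245, 320]
r5 m[Q→φ2] = [6, 3]
r5 m[Q→φ3] = [263, 302]
r5 m[A→φ0] = [1, 1]
r5 m[D→φ1] = [1, 1]
r6 m[φ0→S] = [230, 313]
r6 m[φ0→P] = [1062, 1422]
r6 m[φ0→A] = [16452, 12294]
r6 m[φ1→P] = [11, 12]
r6 m[φ1→D] = [2675, 3860]
r6 m[φ2→S] = [27, 72]
r6 m[φ2→Q] = [3047, 3488]
r6 m[φ3→Q] = [6, 3]
r6 m[S→φ0] = [27, 72]
r6 m[S→φ2] = [230, 313]
r6 m[P→φ0] = [11, 12]
r6 m[P→φ1] = [1062, 1422]
r6 m[Q→φ2] = [6, 3]
r6 m[Q→φ3] = [3047, 3488]
r6 m[A→φ0] = [1, 1]
r6 m[D→φ1] = [1, 1]
r7 m[φ0→S] = [230, 313]
r7 m[φ0→P] = [1062, 1422]
r7 m[φ0→A] = [16452, 12294]
r7 m[φ1→P] = [11, 12]
r7 m[φ1→D] = [11700, 17046]
r7 m[φ2→S] = [27, 72]
r7 m[φ2→Q] = [3047, 3488]
r7 m[φ3→Q] = [6, 3]
r7 m[S→φ0] = [27, 72]
r7 m[S→φ2] = [230, 313]
r7 m[P→φ0] = [11, 12]
r7 m[P→φ1] = [1062, 1422]
r7 m[Q→φ2] = [6, 3]
r7 m[Q→φ3] = [3047, 3488]
r7 m[A→φ0] = [1, 1]
r7 m[D→φ1] = [1, 1]
r8 m[φ0→S] = [230, 313]
r8 m[φ0→P] = [1062, 1422]
r8 m[φ0→A] = [16452, 12294]
r8 m[φ1→P] = [11, 12]
r8 m[φ1→D] = [11700, 17046]
r8 m[φ2→S] = [27, 72]
r8 m[φ2→Q] = [3047, 3488]
r8 m[φ3→Q] = [6, 3]
r8 m[S→φ0] = [27, 72]
r8 m[S→φ2] = [230, 313]
r8 m[P→φ0] = [11, 12]
r8 m[P→φ1] = [1062, 1422]
r8 m[Q→φ2] = [6, 3]
r8 m[Q→φ3] = [3047, 3488]
r8 m[A→φ0] = [1, 1]
r8 m[D→φ1] = [1, 1]
fixed point reached at round 8
b[S] = ⊗ incoming = [6210, 22536]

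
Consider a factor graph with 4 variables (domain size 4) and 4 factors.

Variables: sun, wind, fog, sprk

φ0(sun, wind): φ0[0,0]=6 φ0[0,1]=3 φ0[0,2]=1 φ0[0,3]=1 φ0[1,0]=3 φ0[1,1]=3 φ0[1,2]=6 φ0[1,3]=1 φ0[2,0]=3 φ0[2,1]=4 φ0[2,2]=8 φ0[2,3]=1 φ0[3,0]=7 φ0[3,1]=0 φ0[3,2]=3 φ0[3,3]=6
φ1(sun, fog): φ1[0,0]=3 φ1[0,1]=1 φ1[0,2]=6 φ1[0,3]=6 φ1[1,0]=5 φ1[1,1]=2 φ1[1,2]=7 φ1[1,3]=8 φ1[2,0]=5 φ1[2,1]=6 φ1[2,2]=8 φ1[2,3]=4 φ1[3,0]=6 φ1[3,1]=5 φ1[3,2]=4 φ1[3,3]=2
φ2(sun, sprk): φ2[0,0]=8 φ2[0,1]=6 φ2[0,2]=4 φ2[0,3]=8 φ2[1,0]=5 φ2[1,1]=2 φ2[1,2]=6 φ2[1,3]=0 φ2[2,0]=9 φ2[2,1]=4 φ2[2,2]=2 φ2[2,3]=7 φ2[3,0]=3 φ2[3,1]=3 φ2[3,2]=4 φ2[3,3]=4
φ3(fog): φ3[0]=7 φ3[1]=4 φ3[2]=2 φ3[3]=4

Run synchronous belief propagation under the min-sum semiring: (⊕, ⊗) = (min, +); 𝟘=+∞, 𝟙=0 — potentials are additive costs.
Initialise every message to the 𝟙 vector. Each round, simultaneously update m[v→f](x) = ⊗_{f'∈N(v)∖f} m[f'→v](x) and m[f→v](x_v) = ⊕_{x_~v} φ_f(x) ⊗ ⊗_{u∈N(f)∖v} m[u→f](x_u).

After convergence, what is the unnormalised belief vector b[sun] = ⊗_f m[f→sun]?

b[sun] = [10, 7, 11, 9]

init: all messages = 𝟙 over 4 values
r1 m[φ0→sun] = [1, 1, 1, 0]
r1 m[φ0→wind] = [3, 0, 1, 1]
r1 m[φ1→sun] = [1, 2, 4, 2]
r1 m[φ1→fog] = [3, 1, 4, 2]
r1 m[φ2→sun] = [4, 0, 2, 3]
r1 m[φ2→sprk] = [3, 2, 2, 0]
r1 m[φ3→fog] = [7, 4, 2, 4]
r1 m[sun→φ0] = [0, 0, 0, 0]
r1 m[sun→φ1] = [0, 0, 0, 0]
r1 m[sun→φ2] = [0, 0, 0, 0]
r1 m[wind→φ0] = [0, 0, 0, 0]
r1 m[fog→φ1] = [0, 0, 0, 0]
r1 m[fog→φ3] = [0, 0, 0, 0]
r1 m[sprk→φ2] = [0, 0, 0, 0]
r2 m[φ0→sun] = [1, 1, 1, 0]
r2 m[φ0→wind] = [3, 0, 1, 1]
r2 m[φ1→sun] = [1, 2, 4, 2]
r2 m[φ1→fog] = [3, 1, 4, 2]
r2 m[φ2→sun] = [4, 0, 2, 3]
r2 m[φ2→sprk] = [3, 2, 2, 0]
r2 m[φ3→fog] = [7, 4, 2, 4]
r2 m[sun→φ0] = [5, 2, 6, 5]
r2 m[sun→φ1] = [5, 1, 3, 3]
r2 m[sun→φ2] = [2, 3, 5, 2]
r2 m[wind→φ0] = [0, 0, 0, 0]
r2 m[fog→φ1] = [7, 4, 2, 4]
r2 m[fog→φ3] = [3, 1, 4, 2]
r2 m[sprk→φ2] = [0, 0, 0, 0]
r3 m[φ0→sun] = [1, 1, 1, 0]
r3 m[φ0→wind] = [5, 5, 6, 3]
r3 m[φ1→sun] = [5, 6, 8, 6]
r3 m[φ1→fog] = [6, 3, 7, 5]
r3 m[φ2→sun] = [4, 0, 2, 3]
r3 m[φ2→sprk] = [5, 5, 6, 3]
r3 m[φ3→fog] = [7, 4, 2, 4]
r3 m[sun→φ0] = [5, 2, 6, 5]
r3 m[sun→φ1] = [5, 1, 3, 3]
r3 m[sun→φ2] = [2, 3, 5, 2]
r3 m[wind→φ0] = [0, 0, 0, 0]
r3 m[fog→φ1] = [7, 4, 2, 4]
r3 m[fog→φ3] = [3, 1, 4, 2]
r3 m[sprk→φ2] = [0, 0, 0, 0]
r4 m[φ0→sun] = [1, 1, 1, 0]
r4 m[φ0→wind] = [5, 5, 6, 3]
r4 m[φ1→sun] = [5, 6, 8, 6]
r4 m[φ1→fog] = [6, 3, 7, 5]
r4 m[φ2→sun] = [4, 0, 2, 3]
r4 m[φ2→sprk] = [5, 5, 6, 3]
r4 m[φ3→fog] = [7, 4, 2, 4]
r4 m[sun→φ0] = [9, 6, 10, 9]
r4 m[sun→φ1] = [5, 1, 3, 3]
r4 m[sun→φ2] = [6, 7, 9, 6]
r4 m[wind→φ0] = [0, 0, 0, 0]
r4 m[fog→φ1] = [7, 4, 2, 4]
r4 m[fog→φ3] = [6, 3, 7, 5]
r4 m[sprk→φ2] = [0, 0, 0, 0]
r5 m[φ0→sun] = [1, 1, 1, 0]
r5 m[φ0→wind] = [9, 9, 10, 7]
r5 m[φ1→sun] = [5, 6, 8, 6]
r5 m[φ1→fog] = [6, 3, 7, 5]
r5 m[φ2→sun] = [4, 0, 2, 3]
r5 m[φ2→sprk] = [9, 9, 10, 7]
r5 m[φ3→fog] = [7, 4, 2, 4]
r5 m[sun→φ0] = [9, 6, 10, 9]
r5 m[sun→φ1] = [5, 1, 3, 3]
r5 m[sun→φ2] = [6, 7, 9, 6]
r5 m[wind→φ0] = [0, 0, 0, 0]
r5 m[fog→φ1] = [7, 4, 2, 4]
r5 m[fog→φ3] = [6, 3, 7, 5]
r5 m[sprk→φ2] = [0, 0, 0, 0]
r6 m[φ0→sun] = [1, 1, 1, 0]
r6 m[φ0→wind] = [9, 9, 10, 7]
r6 m[φ1→sun] = [5, 6, 8, 6]
r6 m[φ1→fog] = [6, 3, 7, 5]
r6 m[φ2→sun] = [4, 0, 2, 3]
r6 m[φ2→sprk] = [9, 9, 10, 7]
r6 m[φ3→fog] = [7, 4, 2, 4]
r6 m[sun→φ0] = [9, 6, 10, 9]
r6 m[sun→φ1] = [5, 1, 3, 3]
r6 m[sun→φ2] = [6, 7, 9, 6]
r6 m[wind→φ0] = [0, 0, 0, 0]
r6 m[fog→φ1] = [7, 4, 2, 4]
r6 m[fog→φ3] = [6, 3, 7, 5]
r6 m[sprk→φ2] = [0, 0, 0, 0]
fixed point reached at round 6
b[sun] = ⊗ incoming = [10, 7, 11, 9]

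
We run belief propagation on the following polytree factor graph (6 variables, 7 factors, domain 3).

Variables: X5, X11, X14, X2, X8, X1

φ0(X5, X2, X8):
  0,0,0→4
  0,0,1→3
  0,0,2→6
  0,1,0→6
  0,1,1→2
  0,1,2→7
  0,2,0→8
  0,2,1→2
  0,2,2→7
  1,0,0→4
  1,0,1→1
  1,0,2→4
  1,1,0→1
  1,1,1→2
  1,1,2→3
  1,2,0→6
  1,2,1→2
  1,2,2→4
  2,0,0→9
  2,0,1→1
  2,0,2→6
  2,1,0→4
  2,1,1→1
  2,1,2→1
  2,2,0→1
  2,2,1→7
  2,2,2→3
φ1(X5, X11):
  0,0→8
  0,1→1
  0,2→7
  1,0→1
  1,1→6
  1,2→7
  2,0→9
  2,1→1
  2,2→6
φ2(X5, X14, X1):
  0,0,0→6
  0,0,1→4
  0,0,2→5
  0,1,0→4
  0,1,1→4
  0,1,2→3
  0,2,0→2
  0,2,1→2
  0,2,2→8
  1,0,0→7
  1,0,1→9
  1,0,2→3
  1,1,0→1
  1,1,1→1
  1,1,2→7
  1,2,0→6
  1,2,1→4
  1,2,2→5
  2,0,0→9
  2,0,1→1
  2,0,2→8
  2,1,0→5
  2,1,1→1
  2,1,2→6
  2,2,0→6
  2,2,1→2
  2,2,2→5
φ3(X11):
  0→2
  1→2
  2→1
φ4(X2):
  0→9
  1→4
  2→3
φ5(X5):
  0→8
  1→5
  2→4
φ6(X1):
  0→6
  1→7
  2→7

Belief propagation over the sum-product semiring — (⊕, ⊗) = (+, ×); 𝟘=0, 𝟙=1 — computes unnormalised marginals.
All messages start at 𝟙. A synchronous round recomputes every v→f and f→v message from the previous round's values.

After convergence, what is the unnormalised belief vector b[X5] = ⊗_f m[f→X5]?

init: all messages = 𝟙 over 3 values
r1 m[φ0→X5] = [45, 27, 33]
r1 m[φ0→X2] = [38, 27, 40]
r1 m[φ0→X8] = [43, 21, 41]
r1 m[φ1→X5] = [16, 14, 16]
r1 m[φ1→X11] = [18, 8, 20]
r1 m[φ2→X5] = [38, 43, 43]
r1 m[φ2→X14] = [52, 32, 40]
r1 m[φ2→X1] = [46, 28, 50]
r1 m[φ3→X11] = [2, 2, 1]
r1 m[φ4→X2] = [9, 4, 3]
r1 m[φ5→X5] = [8, 5, 4]
r1 m[φ6→X1] = [6, 7, 7]
r1 m[X5→φ0] = [1, 1, 1]
r1 m[X5→φ1] = [1, 1, 1]
r1 m[X5→φ2] = [1, 1, 1]
r1 m[X5→φ5] = [1, 1, 1]
r1 m[X11→φ1] = [1, 1, 1]
r1 m[X11→φ3] = [1, 1, 1]
r1 m[X14→φ2] = [1, 1, 1]
r1 m[X2→φ0] = [1, 1, 1]
r1 m[X2→φ4] = [1, 1, 1]
r1 m[X8→φ0] = [1, 1, 1]
r1 m[X1→φ2] = [1, 1, 1]
r1 m[X1→φ6] = [1, 1, 1]
r2 m[φ0→X5] = [45, 27, 33]
r2 m[φ0→X2] = [38, 27, 40]
r2 m[φ0→X8] = [43, 21, 41]
r2 m[φ1→X5] = [16, 14, 16]
r2 m[φ1→X11] = [18, 8, 20]
r2 m[φ2→X5] = [38, 43, 43]
r2 m[φ2→X14] = [52, 32, 40]
r2 m[φ2→X1] = [46, 28, 50]
r2 m[φ3→X11] = [2, 2, 1]
r2 m[φ4→X2] = [9, 4, 3]
r2 m[φ5→X5] = [8, 5, 4]
r2 m[φ6→X1] = [6, 7, 7]
r2 m[X5→φ0] = [4864, 3010, 2752]
r2 m[X5→φ1] = [13680, 5805, 5676]
r2 m[X5→φ2] = [5760, 1890, 2112]
r2 m[X5→φ5] = [27360, 16254, 22704]
r2 m[X11→φ1] = [2, 2, 1]
r2 m[X11→φ3] = [18, 8, 20]
r2 m[X14→φ2] = [1, 1, 1]
r2 m[X2→φ0] = [9, 4, 3]
r2 m[X2→φ4] = [38, 27, 40]
r2 m[X8→φ0] = [1, 1, 1]
r2 m[X1→φ2] = [6, 7, 7]
r2 m[X1→φ6] = [46, 28, 50]
r3 m[φ0→X5] = [228, 141, 201]
r3 m[φ0→X2] = [134354, 107532, 149080]
r3 m[φ0→X8] = [858356, 362222, 865976]
r3 m[φ1→X5] = [25, 21, 26]
r3 m[φ1→X11] = [166329, 54186, 170451]
r3 m[φ2→X5] = [254, 287, 281]
r3 m[φ2→X14] = [1055484, 704508, 838950]
r3 m[φ2→X1] = [137820, 92508, 160638]
r3 m[φ3→X11] = [2, 2, 1]
r3 m[φ4→X2] = [9, 4, 3]
r3 m[φ5→X5] = [8, 5, 4]
r3 m[φ6→X1] = [6, 7, 7]
r3 m[X5→φ0] = [4864, 3010, 2752]
r3 m[X5→φ1] = [13680, 5805, 5676]
r3 m[X5→φ2] = [5760, 1890, 2112]
r3 m[X5→φ5] = [27360, 16254, 22704]
r3 m[X11→φ1] = [2, 2, 1]
r3 m[X11→φ3] = [18, 8, 20]
r3 m[X14→φ2] = [1, 1, 1]
r3 m[X2→φ0] = [9, 4, 3]
r3 m[X2→φ4] = [38, 27, 40]
r3 m[X8→φ0] = [1, 1, 1]
r3 m[X1→φ2] = [6, 7, 7]
r3 m[X1→φ6] = [46, 28, 50]
r4 m[φ0→X5] = [228, 141, 201]
r4 m[φ0→X2] = [134354, 107532, 149080]
r4 m[φ0→X8] = [858356, 362222, 865976]
r4 m[φ1→X5] = [25, 21, 26]
r4 m[φ1→X11] = [166329, 54186, 170451]
r4 m[φ2→X5] = [254, 287, 281]
r4 m[φ2→X14] = [1055484, 704508, 838950]
r4 m[φ2→X1] = [137820, 92508, 160638]
r4 m[φ3→X11] = [2, 2, 1]
r4 m[φ4→X2] = [9, 4, 3]
r4 m[φ5→X5] = [8, 5, 4]
r4 m[φ6→X1] = [6, 7, 7]
r4 m[X5→φ0] = [50800, 30135, 29224]
r4 m[X5→φ1] = [463296, 202335, 225924]
r4 m[X5→φ2] = [45600, 14805, 20904]
r4 m[X5→φ5] = [1447800, 849807, 1468506]
r4 m[X11→φ1] = [2, 2, 1]
r4 m[X11→φ3] = [166329, 54186, 170451]
r4 m[X14→φ2] = [1, 1, 1]
r4 m[X2→φ0] = [9, 4, 3]
r4 m[X2→φ4] = [134354, 107532, 149080]
r4 m[X8→φ0] = [1, 1, 1]
r4 m[X1→φ2] = [6, 7, 7]
r4 m[X1→φ6] = [137820, 92508, 160638]
r5 m[φ0→X5] = [228, 141, 201]
r5 m[φ0→X2] = [1399199, 1118154, 1546684]
r5 m[φ0→X8] = [8937430, 3769521, 8998508]
r5 m[φ1→X5] = [25, 21, 26]
r5 m[φ1→X11] = [5942019, 1903230, 6014961]
r5 m[φ2→X5] = [254, 287, 281]
r5 m[φ2→X14] = [8825598, 5898126, 6981735]
r5 m[φ2→X1] = [1172550, 746886, 1348851]
r5 m[φ3→X11] = [2, 2, 1]
r5 m[φ4→X2] = [9, 4, 3]
r5 m[φ5→X5] = [8, 5, 4]
r5 m[φ6→X1] = [6, 7, 7]
r5 m[X5→φ0] = [50800, 30135, 29224]
r5 m[X5→φ1] = [463296, 202335, 225924]
r5 m[X5→φ2] = [45600, 14805, 20904]
r5 m[X5→φ5] = [1447800, 849807, 1468506]
r5 m[X11→φ1] = [2, 2, 1]
r5 m[X11→φ3] = [166329, 54186, 170451]
r5 m[X14→φ2] = [1, 1, 1]
r5 m[X2→φ0] = [9, 4, 3]
r5 m[X2→φ4] = [134354, 107532, 149080]
r5 m[X8→φ0] = [1, 1, 1]
r5 m[X1→φ2] = [6, 7, 7]
r5 m[X1→φ6] = [137820, 92508, 160638]
r6 m[φ0→X5] = [228, 141, 201]
r6 m[φ0→X2] = [1399199, 1118154, 1546684]
r6 m[φ0→X8] = [8937430, 3769521, 8998508]
r6 m[φ1→X5] = [25, 21, 26]
r6 m[φ1→X11] = [5942019, 1903230, 6014961]
r6 m[φ2→X5] = [254, 287, 281]
r6 m[φ2→X14] = [8825598, 5898126, 6981735]
r6 m[φ2→X1] = [1172550, 746886, 1348851]
r6 m[φ3→X11] = [2, 2, 1]
r6 m[φ4→X2] = [9, 4, 3]
r6 m[φ5→X5] = [8, 5, 4]
r6 m[φ6→X1] = [6, 7, 7]
r6 m[X5→φ0] = [50800, 30135, 29224]
r6 m[X5→φ1] = [463296, 202335, 225924]
r6 m[X5→φ2] = [45600, 14805, 20904]
r6 m[X5→φ5] = [1447800, 849807, 1468506]
r6 m[X11→φ1] = [2, 2, 1]
r6 m[X11→φ3] = [5942019, 1903230, 6014961]
r6 m[X14→φ2] = [1, 1, 1]
r6 m[X2→φ0] = [9, 4, 3]
r6 m[X2→φ4] = [1399199, 1118154, 1546684]
r6 m[X8→φ0] = [1, 1, 1]
r6 m[X1→φ2] = [6, 7, 7]
r6 m[X1→φ6] = [1172550, 746886, 1348851]
r7 m[φ0→X5] = [228, 141, 201]
r7 m[φ0→X2] = [1399199, 1118154, 1546684]
r7 m[φ0→X8] = [8937430, 3769521, 8998508]
r7 m[φ1→X5] = [25, 21, 26]
r7 m[φ1→X11] = [5942019, 1903230, 6014961]
r7 m[φ2→X5] = [254, 287, 281]
r7 m[φ2→X14] = [8825598, 5898126, 6981735]
r7 m[φ2→X1] = [1172550, 746886, 1348851]
r7 m[φ3→X11] = [2, 2, 1]
r7 m[φ4→X2] = [9, 4, 3]
r7 m[φ5→X5] = [8, 5, 4]
r7 m[φ6→X1] = [6, 7, 7]
r7 m[X5→φ0] = [50800, 30135, 29224]
r7 m[X5→φ1] = [463296, 202335, 225924]
r7 m[X5→φ2] = [45600, 14805, 20904]
r7 m[X5→φ5] = [1447800, 849807, 1468506]
r7 m[X11→φ1] = [2, 2, 1]
r7 m[X11→φ3] = [5942019, 1903230, 6014961]
r7 m[X14→φ2] = [1, 1, 1]
r7 m[X2→φ0] = [9, 4, 3]
r7 m[X2→φ4] = [1399199, 1118154, 1546684]
r7 m[X8→φ0] = [1, 1, 1]
r7 m[X1→φ2] = [6, 7, 7]
r7 m[X1→φ6] = [1172550, 746886, 1348851]
fixed point reached at round 7
b[X5] = ⊗ incoming = [11582400, 4249035, 5874024]

b[X5] = [11582400, 4249035, 5874024]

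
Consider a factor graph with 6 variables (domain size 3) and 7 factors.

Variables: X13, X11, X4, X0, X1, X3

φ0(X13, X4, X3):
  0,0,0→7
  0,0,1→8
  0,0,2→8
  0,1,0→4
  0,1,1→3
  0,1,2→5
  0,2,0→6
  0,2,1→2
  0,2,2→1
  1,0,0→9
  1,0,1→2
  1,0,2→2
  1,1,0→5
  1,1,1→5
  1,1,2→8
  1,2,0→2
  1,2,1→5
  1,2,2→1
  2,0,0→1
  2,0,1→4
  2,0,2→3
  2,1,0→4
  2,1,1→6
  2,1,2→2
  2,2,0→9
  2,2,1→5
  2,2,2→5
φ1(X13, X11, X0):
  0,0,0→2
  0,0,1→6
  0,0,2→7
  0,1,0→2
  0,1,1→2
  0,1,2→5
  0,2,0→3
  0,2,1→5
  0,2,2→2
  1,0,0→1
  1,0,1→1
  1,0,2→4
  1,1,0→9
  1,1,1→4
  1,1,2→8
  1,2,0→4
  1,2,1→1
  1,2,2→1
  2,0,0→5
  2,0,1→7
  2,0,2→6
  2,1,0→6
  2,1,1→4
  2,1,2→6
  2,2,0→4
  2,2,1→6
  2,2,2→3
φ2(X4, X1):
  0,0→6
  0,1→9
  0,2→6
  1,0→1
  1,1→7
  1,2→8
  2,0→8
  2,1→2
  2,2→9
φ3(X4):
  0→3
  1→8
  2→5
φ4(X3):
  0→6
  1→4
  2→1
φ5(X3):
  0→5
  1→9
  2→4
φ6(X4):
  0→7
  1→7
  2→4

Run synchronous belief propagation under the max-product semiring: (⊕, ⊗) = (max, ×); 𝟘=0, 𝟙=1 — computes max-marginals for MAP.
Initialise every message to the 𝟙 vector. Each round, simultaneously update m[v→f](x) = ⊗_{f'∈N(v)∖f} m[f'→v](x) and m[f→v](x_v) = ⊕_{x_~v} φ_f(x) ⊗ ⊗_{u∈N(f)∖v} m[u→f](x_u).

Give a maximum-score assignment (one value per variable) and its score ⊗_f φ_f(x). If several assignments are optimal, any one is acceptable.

init: all messages = 𝟙 over 3 values
r1 m[φ0→X13] = [8, 9, 9]
r1 m[φ0→X4] = [9, 8, 9]
r1 m[φ0→X3] = [9, 8, 8]
r1 m[φ1→X13] = [7, 9, 7]
r1 m[φ1→X11] = [7, 9, 6]
r1 m[φ1→X0] = [9, 7, 8]
r1 m[φ2→X4] = [9, 8, 9]
r1 m[φ2→X1] = [8, 9, 9]
r1 m[φ3→X4] = [3, 8, 5]
r1 m[φ4→X3] = [6, 4, 1]
r1 m[φ5→X3] = [5, 9, 4]
r1 m[φ6→X4] = [7, 7, 4]
r1 m[X13→φ0] = [1, 1, 1]
r1 m[X13→φ1] = [1, 1, 1]
r1 m[X11→φ1] = [1, 1, 1]
r1 m[X4→φ0] = [1, 1, 1]
r1 m[X4→φ2] = [1, 1, 1]
r1 m[X4→φ3] = [1, 1, 1]
r1 m[X4→φ6] = [1, 1, 1]
r1 m[X0→φ1] = [1, 1, 1]
r1 m[X1→φ2] = [1, 1, 1]
r1 m[X3→φ0] = [1, 1, 1]
r1 m[X3→φ4] = [1, 1, 1]
r1 m[X3→φ5] = [1, 1, 1]
r2 m[φ0→X13] = [8, 9, 9]
r2 m[φ0→X4] = [9, 8, 9]
r2 m[φ0→X3] = [9, 8, 8]
r2 m[φ1→X13] = [7, 9, 7]
r2 m[φ1→X11] = [7, 9, 6]
r2 m[φ1→X0] = [9, 7, 8]
r2 m[φ2→X4] = [9, 8, 9]
r2 m[φ2→X1] = [8, 9, 9]
r2 m[φ3→X4] = [3, 8, 5]
r2 m[φ4→X3] = [6, 4, 1]
r2 m[φ5→X3] = [5, 9, 4]
r2 m[φ6→X4] = [7, 7, 4]
r2 m[X13→φ0] = [7, 9, 7]
r2 m[X13→φ1] = [8, 9, 9]
r2 m[X11→φ1] = [1, 1, 1]
r2 m[X4→φ0] = [189, 448, 180]
r2 m[X4→φ2] = [189, 448, 180]
r2 m[X4→φ3] = [567, 448, 324]
r2 m[X4→φ6] = [243, 512, 405]
r2 m[X0→φ1] = [1, 1, 1]
r2 m[X1→φ2] = [1, 1, 1]
r2 m[X3→φ0] = [30, 36, 4]
r2 m[X3→φ4] = [45, 72, 32]
r2 m[X3→φ5] = [54, 32, 8]
r3 m[φ0→X13] = [54432, 80640, 96768]
r3 m[φ0→X4] = [2430, 1620, 1890]
r3 m[φ0→X3] = [20160, 20160, 32256]
r3 m[φ1→X13] = [7, 9, 7]
r3 m[φ1→X11] = [63, 81, 54]
r3 m[φ1→X0] = [81, 63, 72]
r3 m[φ2→X4] = [9, 8, 9]
r3 m[φ2→X1] = [1440, 3136, 3584]
r3 m[φ3→X4] = [3, 8, 5]
r3 m[φ4→X3] = [6, 4, 1]
r3 m[φ5→X3] = [5, 9, 4]
r3 m[φ6→X4] = [7, 7, 4]
r3 m[X13→φ0] = [7, 9, 7]
r3 m[X13→φ1] = [8, 9, 9]
r3 m[X11→φ1] = [1, 1, 1]
r3 m[X4→φ0] = [189, 448, 180]
r3 m[X4→φ2] = [189, 448, 180]
r3 m[X4→φ3] = [567, 448, 324]
r3 m[X4→φ6] = [243, 512, 405]
r3 m[X0→φ1] = [1, 1, 1]
r3 m[X1→φ2] = [1, 1, 1]
r3 m[X3→φ0] = [30, 36, 4]
r3 m[X3→φ4] = [45, 72, 32]
r3 m[X3→φ5] = [54, 32, 8]
r4 m[φ0→X13] = [54432, 80640, 96768]
r4 m[φ0→X4] = [2430, 1620, 1890]
r4 m[φ0→X3] = [20160, 20160, 32256]
r4 m[φ1→X13] = [7, 9, 7]
r4 m[φ1→X11] = [63, 81, 54]
r4 m[φ1→X0] = [81, 63, 72]
r4 m[φ2→X4] = [9, 8, 9]
r4 m[φ2→X1] = [1440, 3136, 3584]
r4 m[φ3→X4] = [3, 8, 5]
r4 m[φ4→X3] = [6, 4, 1]
r4 m[φ5→X3] = [5, 9, 4]
r4 m[φ6→X4] = [7, 7, 4]
r4 m[X13→φ0] = [7, 9, 7]
r4 m[X13→φ1] = [54432, 80640, 96768]
r4 m[X11→φ1] = [1, 1, 1]
r4 m[X4→φ0] = [189, 448, 180]
r4 m[X4→φ2] = [51030, 90720, 37800]
r4 m[X4→φ3] = [153090, 90720, 68040]
r4 m[X4→φ6] = [65610, 103680, 85050]
r4 m[X0→φ1] = [1, 1, 1]
r4 m[X1→φ2] = [1, 1, 1]
r4 m[X3→φ0] = [30, 36, 4]
r4 m[X3→φ4] = [100800, 181440, 129024]
r4 m[X3→φ5] = [120960, 80640, 32256]
r5 m[φ0→X13] = [54432, 80640, 96768]
r5 m[φ0→X4] = [2430, 1620, 1890]
r5 m[φ0→X3] = [20160, 20160, 32256]
r5 m[φ1→X13] = [7, 9, 7]
r5 m[φ1→X11] = [677376, 725760, 580608]
r5 m[φ1→X0] = [725760, 677376, 645120]
r5 m[φ2→X4] = [9, 8, 9]
r5 m[φ2→X1] = [306180, 635040, 725760]
r5 m[φ3→X4] = [3, 8, 5]
r5 m[φ4→X3] = [6, 4, 1]
r5 m[φ5→X3] = [5, 9, 4]
r5 m[φ6→X4] = [7, 7, 4]
r5 m[X13→φ0] = [7, 9, 7]
r5 m[X13→φ1] = [54432, 80640, 96768]
r5 m[X11→φ1] = [1, 1, 1]
r5 m[X4→φ0] = [189, 448, 180]
r5 m[X4→φ2] = [51030, 90720, 37800]
r5 m[X4→φ3] = [153090, 90720, 68040]
r5 m[X4→φ6] = [65610, 103680, 85050]
r5 m[X0→φ1] = [1, 1, 1]
r5 m[X1→φ2] = [1, 1, 1]
r5 m[X3→φ0] = [30, 36, 4]
r5 m[X3→φ4] = [100800, 181440, 129024]
r5 m[X3→φ5] = [120960, 80640, 32256]
r6 m[φ0→X13] = [54432, 80640, 96768]
r6 m[φ0→X4] = [2430, 1620, 1890]
r6 m[φ0→X3] = [20160, 20160, 32256]
r6 m[φ1→X13] = [7, 9, 7]
r6 m[φ1→X11] = [677376, 725760, 580608]
r6 m[φ1→X0] = [725760, 677376, 645120]
r6 m[φ2→X4] = [9, 8, 9]
r6 m[φ2→X1] = [306180, 635040, 725760]
r6 m[φ3→X4] = [3, 8, 5]
r6 m[φ4→X3] = [6, 4, 1]
r6 m[φ5→X3] = [5, 9, 4]
r6 m[φ6→X4] = [7, 7, 4]
r6 m[X13→φ0] = [7, 9, 7]
r6 m[X13→φ1] = [54432, 80640, 96768]
r6 m[X11→φ1] = [1, 1, 1]
r6 m[X4→φ0] = [189, 448, 180]
r6 m[X4→φ2] = [51030, 90720, 37800]
r6 m[X4→φ3] = [153090, 90720, 68040]
r6 m[X4→φ6] = [65610, 103680, 85050]
r6 m[X0→φ1] = [1, 1, 1]
r6 m[X1→φ2] = [1, 1, 1]
r6 m[X3→φ0] = [30, 36, 4]
r6 m[X3→φ4] = [100800, 181440, 129024]
r6 m[X3→φ5] = [120960, 80640, 32256]
fixed point reached at round 6
traceback from X13: (X13=1, X11=1, X4=1, X0=0, X1=2, X3=1), score=725760

assignment: (X13=1, X11=1, X4=1, X0=0, X1=2, X3=1); score = 725760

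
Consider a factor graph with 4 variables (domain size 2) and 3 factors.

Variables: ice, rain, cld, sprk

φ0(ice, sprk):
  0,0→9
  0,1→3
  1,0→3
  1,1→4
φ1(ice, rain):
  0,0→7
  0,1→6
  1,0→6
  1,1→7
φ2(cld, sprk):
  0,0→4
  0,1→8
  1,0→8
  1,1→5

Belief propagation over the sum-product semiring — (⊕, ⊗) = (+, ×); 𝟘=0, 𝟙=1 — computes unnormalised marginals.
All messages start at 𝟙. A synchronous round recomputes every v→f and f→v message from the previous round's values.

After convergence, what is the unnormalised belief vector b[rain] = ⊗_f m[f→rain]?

init: all messages = 𝟙 over 2 values
r1 m[φ0→ice] = [12, 7]
r1 m[φ0→sprk] = [12, 7]
r1 m[φ1→ice] = [13, 13]
r1 m[φ1→rain] = [13, 13]
r1 m[φ2→cld] = [12, 13]
r1 m[φ2→sprk] = [12, 13]
r1 m[ice→φ0] = [1, 1]
r1 m[ice→φ1] = [1, 1]
r1 m[rain→φ1] = [1, 1]
r1 m[cld→φ2] = [1, 1]
r1 m[sprk→φ0] = [1, 1]
r1 m[sprk→φ2] = [1, 1]
r2 m[φ0→ice] = [12, 7]
r2 m[φ0→sprk] = [12, 7]
r2 m[φ1→ice] = [13, 13]
r2 m[φ1→rain] = [13, 13]
r2 m[φ2→cld] = [12, 13]
r2 m[φ2→sprk] = [12, 13]
r2 m[ice→φ0] = [13, 13]
r2 m[ice→φ1] = [12, 7]
r2 m[rain→φ1] = [1, 1]
r2 m[cld→φ2] = [1, 1]
r2 m[sprk→φ0] = [12, 13]
r2 m[sprk→φ2] = [12, 7]
r3 m[φ0→ice] = [147, 88]
r3 m[φ0→sprk] = [156, 91]
r3 m[φ1→ice] = [13, 13]
r3 m[φ1→rain] = [126, 121]
r3 m[φ2→cld] = [104, 131]
r3 m[φ2→sprk] = [12, 13]
r3 m[ice→φ0] = [13, 13]
r3 m[ice→φ1] = [12, 7]
r3 m[rain→φ1] = [1, 1]
r3 m[cld→φ2] = [1, 1]
r3 m[sprk→φ0] = [12, 13]
r3 m[sprk→φ2] = [12, 7]
r4 m[φ0→ice] = [147, 88]
r4 m[φ0→sprk] = [156, 91]
r4 m[φ1→ice] = [13, 13]
r4 m[φ1→rain] = [126, 121]
r4 m[φ2→cld] = [104, 131]
r4 m[φ2→sprk] = [12, 13]
r4 m[ice→φ0] = [13, 13]
r4 m[ice→φ1] = [147, 88]
r4 m[rain→φ1] = [1, 1]
r4 m[cld→φ2] = [1, 1]
r4 m[sprk→φ0] = [12, 13]
r4 m[sprk→φ2] = [156, 91]
r5 m[φ0→ice] = [147, 88]
r5 m[φ0→sprk] = [156, 91]
r5 m[φ1→ice] = [13, 13]
r5 m[φ1→rain] = [1557, 1498]
r5 m[φ2→cld] = [1352, 1703]
r5 m[φ2→sprk] = [12, 13]
r5 m[ice→φ0] = [13, 13]
r5 m[ice→φ1] = [147, 88]
r5 m[rain→φ1] = [1, 1]
r5 m[cld→φ2] = [1, 1]
r5 m[sprk→φ0] = [12, 13]
r5 m[sprk→φ2] = [156, 91]
r6 m[φ0→ice] = [147, 88]
r6 m[φ0→sprk] = [156, 91]
r6 m[φ1→ice] = [13, 13]
r6 m[φ1→rain] = [1557, 1498]
r6 m[φ2→cld] = [1352, 1703]
r6 m[φ2→sprk] = [12, 13]
r6 m[ice→φ0] = [13, 13]
r6 m[ice→φ1] = [147, 88]
r6 m[rain→φ1] = [1, 1]
r6 m[cld→φ2] = [1, 1]
r6 m[sprk→φ0] = [12, 13]
r6 m[sprk→φ2] = [156, 91]
fixed point reached at round 6
b[rain] = ⊗ incoming = [1557, 1498]

b[rain] = [1557, 1498]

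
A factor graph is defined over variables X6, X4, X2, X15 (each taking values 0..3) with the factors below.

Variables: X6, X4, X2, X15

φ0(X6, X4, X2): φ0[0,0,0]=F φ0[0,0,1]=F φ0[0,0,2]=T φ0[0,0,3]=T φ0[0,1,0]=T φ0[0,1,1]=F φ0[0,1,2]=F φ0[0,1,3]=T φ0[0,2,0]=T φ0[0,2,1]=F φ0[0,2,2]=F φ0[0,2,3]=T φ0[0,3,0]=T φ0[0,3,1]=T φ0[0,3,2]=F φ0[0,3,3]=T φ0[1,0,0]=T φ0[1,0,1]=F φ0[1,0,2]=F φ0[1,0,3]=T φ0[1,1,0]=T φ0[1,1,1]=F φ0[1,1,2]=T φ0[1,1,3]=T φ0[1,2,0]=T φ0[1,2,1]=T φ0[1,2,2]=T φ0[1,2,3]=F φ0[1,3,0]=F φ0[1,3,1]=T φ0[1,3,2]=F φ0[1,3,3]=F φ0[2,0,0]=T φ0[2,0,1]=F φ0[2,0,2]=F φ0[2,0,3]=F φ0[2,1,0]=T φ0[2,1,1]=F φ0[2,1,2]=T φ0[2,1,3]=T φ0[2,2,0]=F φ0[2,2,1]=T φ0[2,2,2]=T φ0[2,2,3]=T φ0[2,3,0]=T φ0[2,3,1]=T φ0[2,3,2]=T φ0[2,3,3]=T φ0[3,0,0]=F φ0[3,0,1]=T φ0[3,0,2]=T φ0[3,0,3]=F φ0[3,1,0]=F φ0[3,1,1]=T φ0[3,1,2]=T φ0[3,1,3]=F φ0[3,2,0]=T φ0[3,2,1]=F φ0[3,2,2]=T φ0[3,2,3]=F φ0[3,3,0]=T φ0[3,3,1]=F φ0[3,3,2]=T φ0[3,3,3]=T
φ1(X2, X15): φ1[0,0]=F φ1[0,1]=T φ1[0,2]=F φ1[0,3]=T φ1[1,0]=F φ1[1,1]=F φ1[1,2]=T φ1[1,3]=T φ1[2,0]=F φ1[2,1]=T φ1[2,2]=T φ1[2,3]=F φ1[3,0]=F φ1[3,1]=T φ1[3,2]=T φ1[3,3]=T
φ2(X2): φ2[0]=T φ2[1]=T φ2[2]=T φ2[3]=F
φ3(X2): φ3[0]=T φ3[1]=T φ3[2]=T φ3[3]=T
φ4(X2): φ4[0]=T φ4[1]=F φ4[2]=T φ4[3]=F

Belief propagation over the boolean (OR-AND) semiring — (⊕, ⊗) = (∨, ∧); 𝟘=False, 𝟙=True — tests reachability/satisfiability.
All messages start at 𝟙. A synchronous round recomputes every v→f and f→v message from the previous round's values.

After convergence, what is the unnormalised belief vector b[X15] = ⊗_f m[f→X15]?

init: all messages = 𝟙 over 4 values
r1 m[φ0→X6] = [T, T, T, T]
r1 m[φ0→X4] = [T, T, T, T]
r1 m[φ0→X2] = [T, T, T, T]
r1 m[φ1→X2] = [T, T, T, T]
r1 m[φ1→X15] = [F, T, T, T]
r1 m[φ2→X2] = [T, T, T, F]
r1 m[φ3→X2] = [T, T, T, T]
r1 m[φ4→X2] = [T, F, T, F]
r1 m[X6→φ0] = [T, T, T, T]
r1 m[X4→φ0] = [T, T, T, T]
r1 m[X2→φ0] = [T, T, T, T]
r1 m[X2→φ1] = [T, T, T, T]
r1 m[X2→φ2] = [T, T, T, T]
r1 m[X2→φ3] = [T, T, T, T]
r1 m[X2→φ4] = [T, T, T, T]
r1 m[X15→φ1] = [T, T, T, T]
r2 m[φ0→X6] = [T, T, T, T]
r2 m[φ0→X4] = [T, T, T, T]
r2 m[φ0→X2] = [T, T, T, T]
r2 m[φ1→X2] = [T, T, T, T]
r2 m[φ1→X15] = [F, T, T, T]
r2 m[φ2→X2] = [T, T, T, F]
r2 m[φ3→X2] = [T, T, T, T]
r2 m[φ4→X2] = [T, F, T, F]
r2 m[X6→φ0] = [T, T, T, T]
r2 m[X4→φ0] = [T, T, T, T]
r2 m[X2→φ0] = [T, F, T, F]
r2 m[X2→φ1] = [T, F, T, F]
r2 m[X2→φ2] = [T, F, T, F]
r2 m[X2→φ3] = [T, F, T, F]
r2 m[X2→φ4] = [T, T, T, F]
r2 m[X15→φ1] = [T, T, T, T]
r3 m[φ0→X6] = [T, T, T, T]
r3 m[φ0→X4] = [T, T, T, T]
r3 m[φ0→X2] = [T, T, T, T]
r3 m[φ1→X2] = [T, T, T, T]
r3 m[φ1→X15] = [F, T, T, T]
r3 m[φ2→X2] = [T, T, T, F]
r3 m[φ3→X2] = [T, T, T, T]
r3 m[φ4→X2] = [T, F, T, F]
r3 m[X6→φ0] = [T, T, T, T]
r3 m[X4→φ0] = [T, T, T, T]
r3 m[X2→φ0] = [T, F, T, F]
r3 m[X2→φ1] = [T, F, T, F]
r3 m[X2→φ2] = [T, F, T, F]
r3 m[X2→φ3] = [T, F, T, F]
r3 m[X2→φ4] = [T, T, T, F]
r3 m[X15→φ1] = [T, T, T, T]
fixed point reached at round 3
b[X15] = ⊗ incoming = [F, T, T, T]

b[X15] = [F, T, T, T]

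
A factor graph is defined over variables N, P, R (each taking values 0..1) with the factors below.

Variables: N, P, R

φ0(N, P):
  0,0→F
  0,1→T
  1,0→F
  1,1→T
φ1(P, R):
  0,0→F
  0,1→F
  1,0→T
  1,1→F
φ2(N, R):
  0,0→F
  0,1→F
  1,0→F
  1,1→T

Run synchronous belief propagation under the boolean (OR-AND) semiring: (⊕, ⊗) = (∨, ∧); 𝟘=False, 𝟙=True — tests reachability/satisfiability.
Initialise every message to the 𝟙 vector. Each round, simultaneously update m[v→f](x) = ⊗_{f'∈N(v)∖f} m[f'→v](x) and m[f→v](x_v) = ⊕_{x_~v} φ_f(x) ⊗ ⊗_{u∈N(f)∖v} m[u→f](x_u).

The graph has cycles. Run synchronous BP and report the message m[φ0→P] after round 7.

init: all messages = 𝟙 over 2 values
r1 m[φ0→N] = [T, T]
r1 m[φ0→P] = [F, T]
r1 m[φ1→P] = [F, T]
r1 m[φ1→R] = [T, F]
r1 m[φ2→N] = [F, T]
r1 m[φ2→R] = [F, T]
r1 m[N→φ0] = [T, T]
r1 m[N→φ2] = [T, T]
r1 m[P→φ0] = [T, T]
r1 m[P→φ1] = [T, T]
r1 m[R→φ1] = [T, T]
r1 m[R→φ2] = [T, T]
r2 m[φ0→N] = [T, T]
r2 m[φ0→P] = [F, T]
r2 m[φ1→P] = [F, T]
r2 m[φ1→R] = [T, F]
r2 m[φ2→N] = [F, T]
r2 m[φ2→R] = [F, T]
r2 m[N→φ0] = [F, T]
r2 m[N→φ2] = [T, T]
r2 m[P→φ0] = [F, T]
r2 m[P→φ1] = [F, T]
r2 m[R→φ1] = [F, T]
r2 m[R→φ2] = [T, F]
r3 m[φ0→N] = [T, T]
r3 m[φ0→P] = [F, T]
r3 m[φ1→P] = [F, F]
r3 m[φ1→R] = [T, F]
r3 m[φ2→N] = [F, F]
r3 m[φ2→R] = [F, T]
r3 m[N→φ0] = [F, T]
r3 m[N→φ2] = [T, T]
r3 m[P→φ0] = [F, T]
r3 m[P→φ1] = [F, T]
r3 m[R→φ1] = [F, T]
r3 m[R→φ2] = [T, F]
r4 m[φ0→N] = [T, T]
r4 m[φ0→P] = [F, T]
r4 m[φ1→P] = [F, F]
r4 m[φ1→R] = [T, F]
r4 m[φ2→N] = [F, F]
r4 m[φ2→R] = [F, T]
r4 m[N→φ0] = [F, F]
r4 m[N→φ2] = [T, T]
r4 m[P→φ0] = [F, F]
r4 m[P→φ1] = [F, T]
r4 m[R→φ1] = [F, T]
r4 m[R→φ2] = [T, F]
r5 m[φ0→N] = [F, F]
r5 m[φ0→P] = [F, F]
r5 m[φ1→P] = [F, F]
r5 m[φ1→R] = [T, F]
r5 m[φ2→N] = [F, F]
r5 m[φ2→R] = [F, T]
r5 m[N→φ0] = [F, F]
r5 m[N→φ2] = [T, T]
r5 m[P→φ0] = [F, F]
r5 m[P→φ1] = [F, T]
r5 m[R→φ1] = [F, T]
r5 m[R→φ2] = [T, F]
r6 m[φ0→N] = [F, F]
r6 m[φ0→P] = [F, F]
r6 m[φ1→P] = [F, F]
r6 m[φ1→R] = [T, F]
r6 m[φ2→N] = [F, F]
r6 m[φ2→R] = [F, T]
r6 m[N→φ0] = [F, F]
r6 m[N→φ2] = [F, F]
r6 m[P→φ0] = [F, F]
r6 m[P→φ1] = [F, F]
r6 m[R→φ1] = [F, T]
r6 m[R→φ2] = [T, F]
r7 m[φ0→N] = [F, F]
r7 m[φ0→P] = [F, F]
r7 m[φ1→P] = [F, F]
r7 m[φ1→R] = [F, F]
r7 m[φ2→N] = [F, F]
r7 m[φ2→R] = [F, F]
r7 m[N→φ0] = [F, F]
r7 m[N→φ2] = [F, F]
r7 m[P→φ0] = [F, F]
r7 m[P→φ1] = [F, F]
r7 m[R→φ1] = [F, T]
r7 m[R→φ2] = [T, F]

message @ round 7 = [F, F]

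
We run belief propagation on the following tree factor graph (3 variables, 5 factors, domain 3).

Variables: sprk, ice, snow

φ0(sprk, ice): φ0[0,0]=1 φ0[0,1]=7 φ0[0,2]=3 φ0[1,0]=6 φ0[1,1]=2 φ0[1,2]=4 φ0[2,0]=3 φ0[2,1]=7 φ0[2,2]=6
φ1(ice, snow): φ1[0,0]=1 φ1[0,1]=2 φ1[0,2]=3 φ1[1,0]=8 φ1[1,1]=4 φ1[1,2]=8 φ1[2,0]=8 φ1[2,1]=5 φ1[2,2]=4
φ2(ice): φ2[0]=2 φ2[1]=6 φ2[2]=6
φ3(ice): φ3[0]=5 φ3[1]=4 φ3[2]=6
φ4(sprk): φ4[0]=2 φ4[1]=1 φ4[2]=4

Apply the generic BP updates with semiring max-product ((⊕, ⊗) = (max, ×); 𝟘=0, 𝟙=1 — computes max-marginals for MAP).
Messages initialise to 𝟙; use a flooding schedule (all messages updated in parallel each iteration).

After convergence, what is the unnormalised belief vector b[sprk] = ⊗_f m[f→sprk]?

b[sprk] = [2688, 1152, 6912]

init: all messages = 𝟙 over 3 values
r1 m[φ0→sprk] = [7, 6, 7]
r1 m[φ0→ice] = [6, 7, 6]
r1 m[φ1→ice] = [3, 8, 8]
r1 m[φ1→snow] = [8, 5, 8]
r1 m[φ2→ice] = [2, 6, 6]
r1 m[φ3→ice] = [5, 4, 6]
r1 m[φ4→sprk] = [2, 1, 4]
r1 m[sprk→φ0] = [1, 1, 1]
r1 m[sprk→φ4] = [1, 1, 1]
r1 m[ice→φ0] = [1, 1, 1]
r1 m[ice→φ1] = [1, 1, 1]
r1 m[ice→φ2] = [1, 1, 1]
r1 m[ice→φ3] = [1, 1, 1]
r1 m[snow→φ1] = [1, 1, 1]
r2 m[φ0→sprk] = [7, 6, 7]
r2 m[φ0→ice] = [6, 7, 6]
r2 m[φ1→ice] = [3, 8, 8]
r2 m[φ1→snow] = [8, 5, 8]
r2 m[φ2→ice] = [2, 6, 6]
r2 m[φ3→ice] = [5, 4, 6]
r2 m[φ4→sprk] = [2, 1, 4]
r2 m[sprk→φ0] = [2, 1, 4]
r2 m[sprk→φ4] = [7, 6, 7]
r2 m[ice→φ0] = [30, 192, 288]
r2 m[ice→φ1] = [60, 168, 216]
r2 m[ice→φ2] = [90, 224, 288]
r2 m[ice→φ3] = [36, 336, 288]
r2 m[snow→φ1] = [1, 1, 1]
r3 m[φ0→sprk] = [1344, 1152, 1728]
r3 m[φ0→ice] = [12, 28, 24]
r3 m[φ1→ice] = [3, 8, 8]
r3 m[φ1→snow] = [1728, 1080, 1344]
r3 m[φ2→ice] = [2, 6, 6]
r3 m[φ3→ice] = [5, 4, 6]
r3 m[φ4→sprk] = [2, 1, 4]
r3 m[sprk→φ0] = [2, 1, 4]
r3 m[sprk→φ4] = [7, 6, 7]
r3 m[ice→φ0] = [30, 192, 288]
r3 m[ice→φ1] = [60, 168, 216]
r3 m[ice→φ2] = [90, 224, 288]
r3 m[ice→φ3] = [36, 336, 288]
r3 m[snow→φ1] = [1, 1, 1]
r4 m[φ0→sprk] = [1344, 1152, 1728]
r4 m[φ0→ice] = [12, 28, 24]
r4 m[φ1→ice] = [3, 8, 8]
r4 m[φ1→snow] = [1728, 1080, 1344]
r4 m[φ2→ice] = [2, 6, 6]
r4 m[φ3→ice] = [5, 4, 6]
r4 m[φ4→sprk] = [2, 1, 4]
r4 m[sprk→φ0] = [2, 1, 4]
r4 m[sprk→φ4] = [1344, 1152, 1728]
r4 m[ice→φ0] = [30, 192, 288]
r4 m[ice→φ1] = [120, 672, 864]
r4 m[ice→φ2] = [180, 896, 1152]
r4 m[ice→φ3] = [72, 1344, 1152]
r4 m[snow→φ1] = [1, 1, 1]
r5 m[φ0→sprk] = [1344, 1152, 1728]
r5 m[φ0→ice] = [12, 28, 24]
r5 m[φ1→ice] = [3, 8, 8]
r5 m[φ1→snow] = [6912, 4320, 5376]
r5 m[φ2→ice] = [2, 6, 6]
r5 m[φ3→ice] = [5, 4, 6]
r5 m[φ4→sprk] = [2, 1, 4]
r5 m[sprk→φ0] = [2, 1, 4]
r5 m[sprk→φ4] = [1344, 1152, 1728]
r5 m[ice→φ0] = [30, 192, 288]
r5 m[ice→φ1] = [120, 672, 864]
r5 m[ice→φ2] = [180, 896, 1152]
r5 m[ice→φ3] = [72, 1344, 1152]
r5 m[snow→φ1] = [1, 1, 1]
r6 m[φ0→sprk] = [1344, 1152, 1728]
r6 m[φ0→ice] = [12, 28, 24]
r6 m[φ1→ice] = [3, 8, 8]
r6 m[φ1→snow] = [6912, 4320, 5376]
r6 m[φ2→ice] = [2, 6, 6]
r6 m[φ3→ice] = [5, 4, 6]
r6 m[φ4→sprk] = [2, 1, 4]
r6 m[sprk→φ0] = [2, 1, 4]
r6 m[sprk→φ4] = [1344, 1152, 1728]
r6 m[ice→φ0] = [30, 192, 288]
r6 m[ice→φ1] = [120, 672, 864]
r6 m[ice→φ2] = [180, 896, 1152]
r6 m[ice→φ3] = [72, 1344, 1152]
r6 m[snow→φ1] = [1, 1, 1]
fixed point reached at round 6
b[sprk] = ⊗ incoming = [2688, 1152, 6912]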